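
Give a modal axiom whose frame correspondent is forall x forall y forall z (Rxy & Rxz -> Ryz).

A defining formula is ◇s → □◇s (the 5 axiom).
Suppose ◇s→□◇s is valid. Take Rxy, Rxz and set V(s)={y}. Then ◇s at x, so □◇s at x, so ◇s at z, so some w with Rzw has s; w=y, i.e. Rzy. By symmetry of the argument, Ryz.

◇s → □◇s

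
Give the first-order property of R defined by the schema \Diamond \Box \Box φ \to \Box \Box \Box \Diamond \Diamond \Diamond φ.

\forall x \forall y \forall z ((xRy \wedge x R^3 z) \to \exists w (y R^2 w \wedge z R^3 w))

This is a Sahlqvist (Geach-type) schema ◇^1□^2φ → □^3◇^3φ.
Minimal-valuation argument: fix x; take any y with xR^1y and any z with xR^3z. Set V(φ) to the set of worlds R-reachable from y in exactly 2 steps. Then □^2φ holds at y, so the antecedent holds at x; validity forces ◇^3φ at z, giving a w with zR^3w and yR^2w.
First-order correspondent: \forall x \forall y \forall z ((xRy \wedge x R^3 z) \to \exists w (y R^2 w \wedge z R^3 w)).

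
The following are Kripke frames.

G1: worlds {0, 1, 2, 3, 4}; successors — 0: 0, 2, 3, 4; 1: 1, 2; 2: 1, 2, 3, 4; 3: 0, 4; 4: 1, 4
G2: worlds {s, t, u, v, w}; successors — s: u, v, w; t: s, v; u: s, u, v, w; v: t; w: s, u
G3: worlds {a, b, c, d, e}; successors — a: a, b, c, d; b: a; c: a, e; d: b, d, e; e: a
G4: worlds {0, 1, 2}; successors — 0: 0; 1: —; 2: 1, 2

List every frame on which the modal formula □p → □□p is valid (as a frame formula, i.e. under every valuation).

Frame correspondent (Sahlqvist): ∀x ∀y ∀z (Rxy ∧ Ryz → Rxz) — i.e. transitivity.
G1: fails — R34 and R41 but not R31.
G2: fails — Ruv and Rvt but not Rut.
G3: fails — Rde and Rea but not Rda.
G4: ✓.
Valid on: G4.

G4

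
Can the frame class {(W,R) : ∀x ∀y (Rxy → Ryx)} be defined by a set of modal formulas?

This is a Sahlqvist condition; the B axiom p → □◇p defines it.
Suppose p→□◇p is valid. Take Rxy and set V(p)={x}. Then p at x, so □◇p at x, so ◇p at y, so some z with Ryz has p; z=x, i.e. Ryx.

Yes — defined by p → □◇p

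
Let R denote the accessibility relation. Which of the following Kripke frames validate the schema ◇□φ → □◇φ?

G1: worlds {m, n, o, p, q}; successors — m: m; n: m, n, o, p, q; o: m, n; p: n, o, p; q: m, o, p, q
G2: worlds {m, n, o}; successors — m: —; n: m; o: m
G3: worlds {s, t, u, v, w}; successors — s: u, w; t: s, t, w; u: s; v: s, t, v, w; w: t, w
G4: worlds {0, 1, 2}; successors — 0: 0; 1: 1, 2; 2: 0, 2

The schema corresponds to convergence: ∀x ∀y ∀z (Rxy ∧ Rxz → ∃w (Ryw ∧ Rzw)).
G1: fails — Rnm and Rnp but m and p have no common successor.
G2: fails — Rnm and Rnm but m and m have no common successor.
G3: fails — Rsw and Rsu but w and u have no common successor.
G4: ✓.

G4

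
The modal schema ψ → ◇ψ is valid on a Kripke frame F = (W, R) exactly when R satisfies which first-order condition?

Reflexivity

This schema is equivalent to the T axiom □ψ → ψ.
Its frame correspondent is reflexivity — ∀x Rxx.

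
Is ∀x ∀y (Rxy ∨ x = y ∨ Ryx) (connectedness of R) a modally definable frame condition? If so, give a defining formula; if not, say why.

No — not modally definable

If a class were modally definable it would be closed under disjoint unions (Goldblatt–Thomason).
Take 2 disjoint single-world reflexive frames: each is trivially connected, but their disjoint union has 2 worlds with no edge between distinct components, so it is not connected.
So the class is not modally definable.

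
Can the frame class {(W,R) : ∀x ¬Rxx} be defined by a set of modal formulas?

If a class were modally definable it would be closed under surjective bounded morphisms (Goldblatt–Thomason).
The 2-cycle (worlds s,t with s→t→s) is irreflexive, and the map sending every world to a single reflexive point • is a surjective bounded morphism (forth: every edge maps to (•,•); back: every world has a successor). So any modal formula valid on the 2-cycle is also valid on the reflexive point, which is not irreflexive.
So no modal formula (or set of formulas) defines exactly the irreflexive frames.

Not definable by any modal formula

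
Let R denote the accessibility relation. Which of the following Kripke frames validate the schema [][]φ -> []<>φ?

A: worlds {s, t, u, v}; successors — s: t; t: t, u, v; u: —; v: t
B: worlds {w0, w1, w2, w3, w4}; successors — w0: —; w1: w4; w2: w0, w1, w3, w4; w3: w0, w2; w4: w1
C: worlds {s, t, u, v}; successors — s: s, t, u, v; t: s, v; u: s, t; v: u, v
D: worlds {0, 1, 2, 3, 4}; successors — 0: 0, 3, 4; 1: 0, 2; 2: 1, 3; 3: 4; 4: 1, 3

This is the axiom for a generalized confluence (Geach) condition; its first-order frame correspondent is forall x forall z (xRz -> exists w (x R^2 w & zRw)).
A: fails — tRu but no w with tR²w and uRw.
B: fails — w2Rw0 but no w with w2R²w and w0Rw.
C: ✓.
D: ✓.
Valid on: C, D.

C, D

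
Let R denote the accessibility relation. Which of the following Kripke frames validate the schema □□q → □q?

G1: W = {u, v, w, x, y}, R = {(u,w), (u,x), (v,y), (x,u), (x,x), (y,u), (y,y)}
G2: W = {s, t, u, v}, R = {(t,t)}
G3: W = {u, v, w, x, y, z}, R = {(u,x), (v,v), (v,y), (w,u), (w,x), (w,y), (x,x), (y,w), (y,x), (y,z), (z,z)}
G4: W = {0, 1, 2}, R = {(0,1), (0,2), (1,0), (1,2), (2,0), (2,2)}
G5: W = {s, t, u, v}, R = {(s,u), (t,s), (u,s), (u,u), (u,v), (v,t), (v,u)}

The schema corresponds to density: ∀x ∀y (Rxy → ∃z (Rxz ∧ Rzy)).
G1: fails — Ruw but no z with Ruz and Rzw.
G2: ✓.
G3: fails — Rwu but no t with Rwt and Rtu.
G4: fails — R01 but no z with R0z and Rz1.
G5: fails — Rvt but no z with Rvz and Rzt.
Valid on: G2.

G2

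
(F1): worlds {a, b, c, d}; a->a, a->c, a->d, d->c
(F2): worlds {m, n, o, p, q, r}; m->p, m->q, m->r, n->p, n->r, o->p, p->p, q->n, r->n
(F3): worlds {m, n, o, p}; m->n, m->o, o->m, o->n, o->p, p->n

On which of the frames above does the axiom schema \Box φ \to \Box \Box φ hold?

(F1)

This is the axiom for transitivity; its first-order frame correspondent is \forall x \forall y \forall z (Rxy \wedge Ryz \to Rxz).
(F1): ✓.
(F2): fails — Rnr and Rrn but not Rnn.
(F3): fails — Rom and Rmo but not Roo.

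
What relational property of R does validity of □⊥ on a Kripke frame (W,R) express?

□⊥ is valid iff no world has any successor (otherwise □⊥ fails at any world with one).
The converse is a direct semantic check.
So the correspondent is emptiness of R.

emptiness of R: ∀x ∀y ¬Rxy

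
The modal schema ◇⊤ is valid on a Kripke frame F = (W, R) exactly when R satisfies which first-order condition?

Seriality

◇⊤ holds at w iff w has a successor, so frame-validity of ◇⊤ is exactly seriality. Equivalently via □q → ◇q:
Suppose □q→◇q is valid. At any x set V(q)=W. Then □q at x, so ◇q at x, so x has a successor.
Conversely, any frame satisfying ∀x ∃y Rxy validates the schema.
So the correspondent is seriality.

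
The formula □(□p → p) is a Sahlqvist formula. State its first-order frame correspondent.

Shift-reflexivity

Suppose □(□p→p) is valid. Take Rxy and set V(p)={w : Ryw}. Then at y, □p holds; since □(□p→p) at x, □p→p at y, so p at y, i.e. Ryy.
Conversely, on a frame with shift-reflexivity the schema holds at every world under every valuation.
So the correspondent is shift-reflexivity.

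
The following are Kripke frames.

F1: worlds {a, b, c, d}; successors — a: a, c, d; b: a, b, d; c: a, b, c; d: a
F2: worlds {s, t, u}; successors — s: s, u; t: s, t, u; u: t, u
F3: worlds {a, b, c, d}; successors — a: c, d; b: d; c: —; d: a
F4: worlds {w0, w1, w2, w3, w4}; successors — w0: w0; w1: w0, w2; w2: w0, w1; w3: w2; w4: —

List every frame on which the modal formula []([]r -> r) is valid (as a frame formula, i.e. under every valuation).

This is the axiom for shift-reflexivity; its first-order frame correspondent is forall x forall y (Rxy -> Ryy).
F1: fails — Rad but not Rdd.
F2: satisfies the condition.
F3: fails — Rac but not Rcc.
F4: fails — Rw1w2 but not Rw2w2.
Valid on: F2.

F2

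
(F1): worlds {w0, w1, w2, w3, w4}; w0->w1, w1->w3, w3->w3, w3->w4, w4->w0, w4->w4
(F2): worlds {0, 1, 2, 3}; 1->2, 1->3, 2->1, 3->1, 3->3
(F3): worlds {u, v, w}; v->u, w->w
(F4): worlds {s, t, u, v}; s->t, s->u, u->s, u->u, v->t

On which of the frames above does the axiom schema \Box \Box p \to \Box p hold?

none

This is the axiom for density; its first-order frame correspondent is \forall x \forall y (Rxy \to \exists z (Rxz \wedge Rzy)).
(F1): fails — Rw0w1 but no z with Rw0z and Rzw1.
(F2): fails — R12 but no z with R1z and Rz2.
(F3): fails — Rvu but no z with Rvz and Rzu.
(F4): fails — Rvt but no z with Rvz and Rzt.
Valid on no frame.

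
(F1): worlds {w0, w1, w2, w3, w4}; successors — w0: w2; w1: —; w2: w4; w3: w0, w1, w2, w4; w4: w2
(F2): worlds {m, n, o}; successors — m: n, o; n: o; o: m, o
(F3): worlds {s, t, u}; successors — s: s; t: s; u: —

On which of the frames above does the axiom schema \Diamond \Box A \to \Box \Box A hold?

Frame correspondent (Sahlqvist): \forall x \forall y \forall z ((xRy \wedge x R^2 z) \to \exists w (yRw \wedge z = w)) — i.e. a generalized confluence (Geach) condition.
(F1): fails — w3Rw0, w3R²w4 but no w with w0Rw and w4=w.
(F2): fails — mRn, mR²m but no w with nRw and m=w.
(F3): ✓.

(F3)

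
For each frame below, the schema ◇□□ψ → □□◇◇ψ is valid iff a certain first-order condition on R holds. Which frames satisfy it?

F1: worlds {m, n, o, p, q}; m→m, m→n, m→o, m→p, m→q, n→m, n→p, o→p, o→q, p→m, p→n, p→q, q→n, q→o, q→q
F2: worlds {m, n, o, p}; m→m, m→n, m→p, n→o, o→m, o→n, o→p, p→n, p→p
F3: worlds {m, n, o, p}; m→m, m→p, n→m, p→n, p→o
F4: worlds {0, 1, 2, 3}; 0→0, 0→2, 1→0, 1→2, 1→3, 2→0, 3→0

F1, F2, F4

The schema corresponds to a generalized confluence (Geach) condition: ∀x ∀y ∀z ((xRy ∧ xR²z) → ∃w (yR²w ∧ zR²w)).
F1: condition met.
F2: condition met.
F3: fails — mRm, mR²o but no w with mR²w and oR²w.
F4: condition met.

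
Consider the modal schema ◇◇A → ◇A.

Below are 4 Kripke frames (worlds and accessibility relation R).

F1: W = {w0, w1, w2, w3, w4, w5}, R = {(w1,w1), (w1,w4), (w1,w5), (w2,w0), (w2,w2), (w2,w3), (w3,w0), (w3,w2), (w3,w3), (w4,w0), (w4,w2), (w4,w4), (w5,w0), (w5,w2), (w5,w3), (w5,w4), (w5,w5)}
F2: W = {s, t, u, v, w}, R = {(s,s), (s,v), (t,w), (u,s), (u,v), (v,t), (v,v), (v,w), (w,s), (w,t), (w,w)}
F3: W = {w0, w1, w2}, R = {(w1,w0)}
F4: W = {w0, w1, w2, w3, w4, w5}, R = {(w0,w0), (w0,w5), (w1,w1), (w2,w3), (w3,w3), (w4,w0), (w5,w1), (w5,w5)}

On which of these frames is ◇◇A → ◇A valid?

F3

Frame correspondent (Sahlqvist): ∀x ∀y ∀z (Rxy ∧ Ryz → Rxz) — i.e. transitivity.
F1: fails — Rw1w5 and Rw5w2 but not Rw1w2.
F2: fails — Ruv and Rvw but not Ruw.
F3: holds.
F4: fails — Rw0w5 and Rw5w1 but not Rw0w1.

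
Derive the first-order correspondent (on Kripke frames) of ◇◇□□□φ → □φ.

This is a Sahlqvist (Geach-type) schema ◇^2□^3φ → □^1◇^0φ.
Minimal-valuation argument: fix x; take any y with xR^2y and any z with xR^1z. Set V(φ) to the set of worlds R-reachable from y in exactly 3 steps. Then □^3φ holds at y, so the antecedent holds at x; validity forces ◇^0φ at z, giving a w with zR^0w and yR^3w.
First-order correspondent: ∀x ∀y ∀z ((xR²y ∧ xRz) → ∃w (yR³w ∧ z = w)).

∀x ∀y ∀z ((xR²y ∧ xRz) → ∃w (yR³w ∧ z = w))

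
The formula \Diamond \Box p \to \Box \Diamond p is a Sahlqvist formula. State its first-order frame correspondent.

This schema is the .2 axiom.
It corresponds to convergence: \forall x \forall y \forall z (Rxy \wedge Rxz \to \exists w (Ryw \wedge Rzw)).

convergence: \forall x \forall y \forall z (Rxy \wedge Rxz \to \exists w (Ryw \wedge Rzw))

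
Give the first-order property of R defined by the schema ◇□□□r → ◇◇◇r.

∀x ∀y (xRy → ∃w (yR³w ∧ xR³w))

This is a Sahlqvist (Geach-type) schema ◇^1□^3r → □^0◇^3r.
Minimal-valuation argument: fix x; take any y with xR^1y and any z with xR^0z. Set V(r) to the set of worlds R-reachable from y in exactly 3 steps. Then □^3r holds at y, so the antecedent holds at x; validity forces ◇^3r at z, giving a w with zR^3w and yR^3w.
First-order correspondent: ∀x ∀y (xRy → ∃w (yR³w ∧ xR³w)).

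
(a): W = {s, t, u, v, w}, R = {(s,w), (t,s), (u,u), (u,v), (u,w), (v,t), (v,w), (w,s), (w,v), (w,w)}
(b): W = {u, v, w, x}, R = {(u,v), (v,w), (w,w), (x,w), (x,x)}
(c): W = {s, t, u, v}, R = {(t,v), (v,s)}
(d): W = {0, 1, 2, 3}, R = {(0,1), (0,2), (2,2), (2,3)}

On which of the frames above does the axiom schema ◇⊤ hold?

Frame correspondent (Sahlqvist): ∀x ∃y Rxy — i.e. seriality.
(a): satisfies the condition.
(b): satisfies the condition.
(c): fails — world s has no successor.
(d): fails — world 1 has no successor.
Valid on: (a), (b).

(a), (b)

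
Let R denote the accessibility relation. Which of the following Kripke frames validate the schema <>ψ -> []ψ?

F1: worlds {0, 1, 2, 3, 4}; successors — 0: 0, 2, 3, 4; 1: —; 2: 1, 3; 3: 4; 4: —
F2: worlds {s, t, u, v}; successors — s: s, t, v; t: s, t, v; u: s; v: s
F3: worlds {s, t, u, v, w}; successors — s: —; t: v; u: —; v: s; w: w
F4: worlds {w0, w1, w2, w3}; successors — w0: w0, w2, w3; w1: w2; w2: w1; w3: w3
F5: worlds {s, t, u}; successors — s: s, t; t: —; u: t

F3

The schema corresponds to partial functionality: forall x forall y forall z (Rxy & Rxz -> y = z).
F1: fails — 0 sees both 0 and 2.
F2: fails — s sees both s and t.
F3: satisfies the condition.
F4: fails — w0 sees both w0 and w2.
F5: fails — s sees both s and t.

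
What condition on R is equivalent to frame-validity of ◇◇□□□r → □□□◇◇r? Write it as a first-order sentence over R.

This is a Sahlqvist (Geach-type) schema ◇^2□^3r → □^3◇^2r.
First-order correspondent: ∀x ∀y ∀z ((xR²y ∧ xR³z) → ∃w (yR³w ∧ zR²w)).

∀x ∀y ∀z ((xR²y ∧ xR³z) → ∃w (yR³w ∧ zR²w))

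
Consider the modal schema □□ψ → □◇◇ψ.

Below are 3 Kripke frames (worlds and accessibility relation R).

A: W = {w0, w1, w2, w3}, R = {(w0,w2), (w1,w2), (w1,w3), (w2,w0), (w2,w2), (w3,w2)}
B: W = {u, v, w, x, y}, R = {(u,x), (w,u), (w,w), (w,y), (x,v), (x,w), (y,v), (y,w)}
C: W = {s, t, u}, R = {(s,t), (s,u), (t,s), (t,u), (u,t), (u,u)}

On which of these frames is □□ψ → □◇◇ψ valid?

This is the axiom for a generalized confluence (Geach) condition; its first-order frame correspondent is ∀x ∀z (xRz → ∃w (xR²w ∧ zR²w)).
A: condition met.
B: fails — xRv but no t with xR²t and vR²t.
C: condition met.

A, C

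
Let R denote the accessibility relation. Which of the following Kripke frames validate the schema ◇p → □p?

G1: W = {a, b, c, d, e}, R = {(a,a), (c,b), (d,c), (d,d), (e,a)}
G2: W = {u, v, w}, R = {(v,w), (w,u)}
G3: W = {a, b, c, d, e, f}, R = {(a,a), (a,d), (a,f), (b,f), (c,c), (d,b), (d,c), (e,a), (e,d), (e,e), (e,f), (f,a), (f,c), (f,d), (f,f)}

G2

The schema corresponds to partial functionality: ∀x ∀y ∀z (Rxy ∧ Rxz → y = z).
G1: fails — d sees both c and d.
G2: ✓.
G3: fails — a sees both a and d.
Valid on: G2.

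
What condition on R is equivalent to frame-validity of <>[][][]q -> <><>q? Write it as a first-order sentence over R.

This is a Sahlqvist (Geach-type) schema ◇^1□^3q → □^0◇^2q.
First-order correspondent: forall x forall y (xRy -> exists w (y R^3 w & x R^2 w)).

forall x forall y (xRy -> exists w (y R^3 w & x R^2 w))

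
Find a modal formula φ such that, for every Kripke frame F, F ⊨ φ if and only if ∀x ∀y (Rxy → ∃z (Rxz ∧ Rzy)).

□□ψ → □ψ

The condition is density. The C4 schema □□ψ → □ψ defines it.
Suppose □□ψ→□ψ is valid. Take Rxy and set V(ψ)={w : xR²w}. Then □□ψ at x, so □ψ at x, so ψ at y, i.e. ∃z(Rxz∧Rzy).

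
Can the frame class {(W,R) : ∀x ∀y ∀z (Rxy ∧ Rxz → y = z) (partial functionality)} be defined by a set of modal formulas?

Yes: it is partial functionality, defined by the CD schema ◇q → □q.
Suppose ◇q→□q is valid. Take Rxy, Rxz and set V(q)={y}. Then ◇q at x, so □q at x, so q at z, i.e. z=y.

Yes — defined by ◇q → □q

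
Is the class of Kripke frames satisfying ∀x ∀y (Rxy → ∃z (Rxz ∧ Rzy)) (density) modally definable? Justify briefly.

This is a Sahlqvist condition; the C4 axiom □□r → □r defines it.

Yes — defined by □□r → □r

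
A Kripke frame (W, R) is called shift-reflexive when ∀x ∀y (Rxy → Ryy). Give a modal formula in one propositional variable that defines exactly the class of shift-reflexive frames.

This is shift-reflexivity; the standard corresponding axiom is T□: □(□s → s).
Suppose □(□s→s) is valid. Take Rxy and set V(s)={w : Ryw}. Then at y, □s holds; since □(□s→s) at x, □s→s at y, so s at y, i.e. Ryy.

□(□s → s)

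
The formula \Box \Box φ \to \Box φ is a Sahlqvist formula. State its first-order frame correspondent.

density: \forall x \forall y (Rxy \to \exists z (Rxz \wedge Rzy))

Suppose □□φ→□φ is valid. Take Rxy and set V(φ)={w : xR²w}. Then □□φ at x, so □φ at x, so φ at y, i.e. ∃z(Rxz∧Rzy).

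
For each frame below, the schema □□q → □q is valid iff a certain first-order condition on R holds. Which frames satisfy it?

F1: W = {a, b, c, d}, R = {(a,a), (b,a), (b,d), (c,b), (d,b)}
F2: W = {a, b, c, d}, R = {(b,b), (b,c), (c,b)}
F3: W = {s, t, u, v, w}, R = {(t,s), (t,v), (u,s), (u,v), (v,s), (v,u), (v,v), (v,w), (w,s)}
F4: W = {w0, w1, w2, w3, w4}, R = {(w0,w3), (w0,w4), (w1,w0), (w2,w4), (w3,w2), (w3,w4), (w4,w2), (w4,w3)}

F2

The schema corresponds to density: ∀x ∀y (Rxy → ∃z (Rxz ∧ Rzy)).
F1: fails — Rcb but no z with Rcz and Rzb.
F2: condition met.
F3: fails — Rws but no z with Rwz and Rzs.
F4: fails — Rw1w0 but no z with Rw1z and Rzw0.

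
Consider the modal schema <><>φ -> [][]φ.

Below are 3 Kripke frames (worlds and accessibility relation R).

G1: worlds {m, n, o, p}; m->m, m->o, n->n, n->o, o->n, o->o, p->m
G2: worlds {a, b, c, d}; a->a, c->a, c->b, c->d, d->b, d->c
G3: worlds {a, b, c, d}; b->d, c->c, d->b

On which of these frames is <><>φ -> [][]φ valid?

This is the axiom for a generalized confluence (Geach) condition; its first-order frame correspondent is forall x forall y forall z ((x R^2 y & x R^2 z) -> exists w (y = w & z = w)).
G1: fails — mR²m, mR²n but m ≠ n.
G2: fails — cR²a, cR²b but a ≠ b.
G3: condition met.
Valid on: G3.

G3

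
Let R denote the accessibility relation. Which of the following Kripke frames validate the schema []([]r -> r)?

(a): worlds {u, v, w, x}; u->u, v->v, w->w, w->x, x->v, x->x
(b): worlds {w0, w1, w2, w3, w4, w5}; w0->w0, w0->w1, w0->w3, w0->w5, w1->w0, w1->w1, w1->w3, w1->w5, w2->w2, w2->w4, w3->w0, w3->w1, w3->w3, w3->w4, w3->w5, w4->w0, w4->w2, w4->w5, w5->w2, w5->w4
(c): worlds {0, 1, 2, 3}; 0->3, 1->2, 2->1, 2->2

Frame correspondent (Sahlqvist): forall x forall y (Rxy -> Ryy) — i.e. shift-reflexivity.
(a): satisfies the condition.
(b): fails — Rw1w5 but not Rw5w5.
(c): fails — R21 but not R11.

(a)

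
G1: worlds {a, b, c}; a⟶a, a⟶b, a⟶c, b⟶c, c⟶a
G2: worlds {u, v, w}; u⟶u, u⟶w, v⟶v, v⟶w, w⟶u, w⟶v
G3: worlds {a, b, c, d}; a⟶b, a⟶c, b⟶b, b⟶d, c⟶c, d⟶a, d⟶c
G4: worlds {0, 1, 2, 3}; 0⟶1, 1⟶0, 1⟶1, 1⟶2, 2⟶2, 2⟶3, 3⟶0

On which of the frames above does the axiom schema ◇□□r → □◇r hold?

The schema corresponds to a generalized confluence (Geach) condition: ∀x ∀y ∀z ((xRy ∧ xRz) → ∃w (yR²w ∧ zRw)).
G1: fails — aRb, aRb but no w with bR²w and bRw.
G2: holds.
G3: fails — aRc, aRb but no w with cR²w and bRw.
G4: fails — 1R2, 1R0 but no w with 2R²w and 0Rw.

G2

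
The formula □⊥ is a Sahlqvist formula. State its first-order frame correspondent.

□⊥ is valid iff no world has any successor (otherwise □⊥ fails at any world with one).

emptiness of R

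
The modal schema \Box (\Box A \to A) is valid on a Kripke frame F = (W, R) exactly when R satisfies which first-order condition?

This is the T□ axiom.
Its frame correspondent is shift-reflexivity — \forall x \forall y (Rxy \to Ryy).

Shift-reflexivity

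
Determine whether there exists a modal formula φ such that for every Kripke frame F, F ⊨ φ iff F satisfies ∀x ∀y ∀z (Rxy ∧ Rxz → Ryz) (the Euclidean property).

Definable; ◇q → □◇q defines it

The condition is the Euclidean property. A defining modal formula is ◇q → □◇q.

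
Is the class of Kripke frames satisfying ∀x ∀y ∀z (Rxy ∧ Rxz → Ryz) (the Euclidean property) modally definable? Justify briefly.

Yes: it is the Euclidean property, defined by the 5 schema ◇q → □◇q.
Suppose ◇q→□◇q is valid. Take Rxy, Rxz and set V(q)={y}. Then ◇q at x, so □◇q at x, so ◇q at z, so some w with Rzw has q; w=y, i.e. Rzy. By symmetry of the argument, Ryz.

Yes, by ◇q → □◇q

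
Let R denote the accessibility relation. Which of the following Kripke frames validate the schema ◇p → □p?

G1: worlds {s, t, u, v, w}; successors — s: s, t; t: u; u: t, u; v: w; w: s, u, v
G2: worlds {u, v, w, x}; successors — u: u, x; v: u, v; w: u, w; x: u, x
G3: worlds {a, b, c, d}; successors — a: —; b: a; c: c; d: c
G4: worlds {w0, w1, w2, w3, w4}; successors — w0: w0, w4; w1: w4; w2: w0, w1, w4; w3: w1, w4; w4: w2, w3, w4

Frame correspondent (Sahlqvist): ∀x ∀y ∀z (Rxy ∧ Rxz → y = z) — i.e. partial functionality.
G1: fails — s sees both s and t.
G2: fails — u sees both u and x.
G3: holds.
G4: fails — w0 sees both w0 and w4.

G3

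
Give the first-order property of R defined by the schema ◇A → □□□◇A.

This is a Sahlqvist (Geach-type) schema ◇^1□^0A → □^3◇^1A.
Minimal-valuation argument: fix x; take any y with xR^1y and any z with xR^3z. Set V(A) to the set of worlds R-reachable from y in exactly 0 steps. Then □^0A holds at y, so the antecedent holds at x; validity forces ◇^1A at z, giving a w with zR^1w and yR^0w.
First-order correspondent: ∀x ∀y ∀z ((xRy ∧ xR³z) → ∃w (y = w ∧ zRw)).

∀x ∀y ∀z ((xRy ∧ xR³z) → ∃w (y = w ∧ zRw))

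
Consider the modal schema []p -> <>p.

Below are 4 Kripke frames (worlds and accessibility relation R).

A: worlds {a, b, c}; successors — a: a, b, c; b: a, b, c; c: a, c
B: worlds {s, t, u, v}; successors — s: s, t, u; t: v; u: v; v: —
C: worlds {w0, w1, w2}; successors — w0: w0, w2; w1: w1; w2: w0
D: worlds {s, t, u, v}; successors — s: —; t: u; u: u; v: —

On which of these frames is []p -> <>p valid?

A, C

Frame correspondent (Sahlqvist): forall x exists y Rxy — i.e. seriality.
A: ✓.
B: fails — world v has no successor.
C: ✓.
D: fails — world s has no successor.
Valid on: A, C.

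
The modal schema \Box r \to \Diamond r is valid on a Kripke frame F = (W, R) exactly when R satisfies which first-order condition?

Seriality

Suppose □r→◇r is valid. At any x set V(r)=W. Then □r at x, so ◇r at x, so x has a successor.
Conversely, on a frame with seriality the schema holds at every world under every valuation.
So the correspondent is seriality.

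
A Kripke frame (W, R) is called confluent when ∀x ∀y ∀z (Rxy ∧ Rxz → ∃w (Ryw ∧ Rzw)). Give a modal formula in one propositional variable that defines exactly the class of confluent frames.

A defining formula is ◇□q → □◇q (the .2 axiom).
Suppose ◇□q→□◇q is valid. Take Rxy, Rxz and set V(q)={w : Ryw}. Then □q at y so ◇□q at x, so □◇q at x, so ◇q at z, giving w with Rzw and Ryw.

◇□q → □◇q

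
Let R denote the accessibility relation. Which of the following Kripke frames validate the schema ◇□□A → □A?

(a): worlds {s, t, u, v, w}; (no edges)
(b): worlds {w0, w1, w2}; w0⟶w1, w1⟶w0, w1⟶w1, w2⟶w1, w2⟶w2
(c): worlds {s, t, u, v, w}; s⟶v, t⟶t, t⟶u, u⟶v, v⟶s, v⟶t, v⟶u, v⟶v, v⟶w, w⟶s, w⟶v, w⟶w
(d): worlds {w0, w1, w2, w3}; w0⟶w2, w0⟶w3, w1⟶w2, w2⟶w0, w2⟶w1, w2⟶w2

(a)

This is the axiom for a generalized confluence (Geach) condition; its first-order frame correspondent is ∀x ∀y ∀z ((xRy ∧ xRz) → ∃w (yR²w ∧ z = w)).
(a): satisfies the condition.
(b): fails — w2Rw1, w2Rw2 but no w with w1R²w and w2=w.
(c): fails — vRt, vRs but no w* with tR²w* and s=w*.
(d): fails — w0Rw3, w0Rw2 but no w with w3R²w and w2=w.
Valid on: (a).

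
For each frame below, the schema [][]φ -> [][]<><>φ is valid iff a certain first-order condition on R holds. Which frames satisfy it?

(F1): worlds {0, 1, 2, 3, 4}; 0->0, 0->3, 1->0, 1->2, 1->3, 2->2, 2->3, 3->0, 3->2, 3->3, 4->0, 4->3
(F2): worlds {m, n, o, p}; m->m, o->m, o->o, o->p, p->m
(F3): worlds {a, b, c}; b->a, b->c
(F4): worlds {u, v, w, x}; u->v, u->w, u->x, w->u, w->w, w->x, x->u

Frame correspondent (Sahlqvist): forall x forall z (x R^2 z -> exists w (x R^2 w & z R^2 w)) — i.e. a generalized confluence (Geach) condition.
(F1): satisfies the condition.
(F2): satisfies the condition.
(F3): satisfies the condition.
(F4): fails — wR²v but no t with wR²t and vR²t.

(F1), (F2), (F3)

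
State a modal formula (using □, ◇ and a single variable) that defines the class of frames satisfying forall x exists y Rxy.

A defining formula is □s → ◇s (the D axiom).
Suppose □s→◇s is valid. At any x set V(s)=W. Then □s at x, so ◇s at x, so x has a successor.

□s → ◇s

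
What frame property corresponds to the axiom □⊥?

emptiness of R

□⊥ is valid iff no world has any successor (otherwise □⊥ fails at any world with one).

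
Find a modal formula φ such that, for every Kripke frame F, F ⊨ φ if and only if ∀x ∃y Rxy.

□p → ◇p

A defining formula is □p → ◇p (the D axiom).
Suppose □p→◇p is valid. At any x set V(p)=W. Then □p at x, so ◇p at x, so x has a successor.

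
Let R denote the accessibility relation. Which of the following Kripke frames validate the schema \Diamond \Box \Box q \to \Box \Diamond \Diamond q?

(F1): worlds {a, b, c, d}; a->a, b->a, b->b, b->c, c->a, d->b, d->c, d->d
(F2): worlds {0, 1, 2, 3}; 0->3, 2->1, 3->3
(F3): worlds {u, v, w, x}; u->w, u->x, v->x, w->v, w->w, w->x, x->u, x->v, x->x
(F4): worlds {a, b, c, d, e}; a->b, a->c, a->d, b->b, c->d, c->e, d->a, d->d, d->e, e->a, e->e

Frame correspondent (Sahlqvist): \forall x \forall y \forall z ((xRy \wedge xRz) \to \exists w (y R^2 w \wedge z R^2 w)) — i.e. a generalized confluence (Geach) condition.
(F1): ✓.
(F2): fails — 2R1, 2R1 but no w with 1R²w and 1R²w.
(F3): ✓.
(F4): fails — aRb, aRc but no w with bR²w and cR²w.
Valid on: (F1), (F3).

(F1), (F3)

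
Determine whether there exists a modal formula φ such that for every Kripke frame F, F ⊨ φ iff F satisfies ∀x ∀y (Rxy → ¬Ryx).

If a class were modally definable it would be closed under surjective bounded morphisms (Goldblatt–Thomason).
The 4-cycle (worlds w0,w1,w2,w3 with w0→w1→w2→w3→w0) is asymmetric. Mapping every world to a single reflexive point • is a surjective bounded morphism, and the reflexive point is not asymmetric (R•• but asymmetry requires ¬R••).
So the class is not modally definable.

No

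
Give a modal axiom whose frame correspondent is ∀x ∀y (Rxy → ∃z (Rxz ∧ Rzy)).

□□s → □s

A defining formula is □□s → □s (the C4 axiom).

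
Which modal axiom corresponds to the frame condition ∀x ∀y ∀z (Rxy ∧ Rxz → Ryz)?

This is the Euclidean property; the standard corresponding axiom is 5: ◇ψ → □◇ψ.

◇ψ → □◇ψ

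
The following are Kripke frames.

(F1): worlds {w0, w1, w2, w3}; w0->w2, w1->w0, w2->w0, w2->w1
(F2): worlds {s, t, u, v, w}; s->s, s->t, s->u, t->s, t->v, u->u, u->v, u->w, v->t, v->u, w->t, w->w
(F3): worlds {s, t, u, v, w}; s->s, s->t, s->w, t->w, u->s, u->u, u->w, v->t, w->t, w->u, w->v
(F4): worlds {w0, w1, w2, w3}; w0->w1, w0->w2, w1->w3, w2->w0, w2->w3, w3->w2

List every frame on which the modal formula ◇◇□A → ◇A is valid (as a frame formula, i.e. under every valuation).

(F4)

This is the axiom for a generalized confluence (Geach) condition; its first-order frame correspondent is ∀x ∀y (xR²y → ∃w (yRw ∧ xRw)).
(F1): fails — w0R²w1 but no w with w1Rw and w0Rw.
(F2): fails — wR²t but no w* with tRw* and wRw*.
(F3): fails — tR²v but no w* with vRw* and tRw*.
(F4): ✓.
Valid on: (F4).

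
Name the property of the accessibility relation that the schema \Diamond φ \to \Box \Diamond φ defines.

the Euclidean property

This schema is the 5 axiom.
It corresponds to the Euclidean property: \forall x \forall y \forall z (Rxy \wedge Rxz \to Ryz).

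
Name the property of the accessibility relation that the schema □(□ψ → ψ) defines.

shift-reflexivity: ∀x ∀y (Rxy → Ryy)

Suppose □(□ψ→ψ) is valid. Take Rxy and set V(ψ)={w : Ryw}. Then at y, □ψ holds; since □(□ψ→ψ) at x, □ψ→ψ at y, so ψ at y, i.e. Ryy.
The converse is a direct semantic check.
Frame condition: ∀x ∀y (Rxy → Ryy).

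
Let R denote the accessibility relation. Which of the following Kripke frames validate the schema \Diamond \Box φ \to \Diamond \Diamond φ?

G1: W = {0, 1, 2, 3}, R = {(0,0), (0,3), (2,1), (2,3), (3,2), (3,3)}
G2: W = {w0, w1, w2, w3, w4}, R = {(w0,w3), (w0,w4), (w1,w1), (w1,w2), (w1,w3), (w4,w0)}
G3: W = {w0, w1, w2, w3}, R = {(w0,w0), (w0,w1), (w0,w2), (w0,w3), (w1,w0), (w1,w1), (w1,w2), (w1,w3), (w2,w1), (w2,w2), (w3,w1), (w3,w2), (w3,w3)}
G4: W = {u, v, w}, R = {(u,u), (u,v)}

The schema corresponds to a generalized confluence (Geach) condition: \forall x \forall y (xRy \to \exists w (yRw \wedge x R^2 w)).
G1: fails — 2R1 but no w with 1Rw and 2R²w.
G2: fails — w0Rw3 but no w with w3Rw and w0R²w.
G3: satisfies the condition.
G4: fails — uRv but no t with vRt and uR²t.
Valid on: G3.

G3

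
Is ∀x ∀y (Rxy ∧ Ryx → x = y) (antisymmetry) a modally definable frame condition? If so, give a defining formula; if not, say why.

If a class were modally definable it would be closed under surjective bounded morphisms (Goldblatt–Thomason).
The 8-cycle (worlds s,t,u,v,w,x,y,z with s→t→u→v→w→x→y→z→s) is antisymmetric. Sending even-indexed worlds to a and odd-indexed worlds to b is a surjective bounded morphism onto the two-world frame with a↔b, which is not antisymmetric.
Hence antisymmetry is not modally definable.

No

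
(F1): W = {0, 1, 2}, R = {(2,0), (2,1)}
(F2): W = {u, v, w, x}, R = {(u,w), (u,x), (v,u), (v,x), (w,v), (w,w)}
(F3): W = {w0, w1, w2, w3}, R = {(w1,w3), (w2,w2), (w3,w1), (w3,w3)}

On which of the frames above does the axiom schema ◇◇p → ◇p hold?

(F1)

The schema corresponds to transitivity: ∀x ∀y ∀z (Rxy ∧ Ryz → Rxz).
(F1): condition met.
(F2): fails — Ruw and Rwv but not Ruv.
(F3): fails — Rw1w3 and Rw3w1 but not Rw1w1.
Valid on: (F1).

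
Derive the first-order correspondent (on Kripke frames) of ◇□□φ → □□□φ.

∀x ∀y ∀z ((xRy ∧ xR³z) → ∃w (yR²w ∧ z = w))

This is a Sahlqvist (Geach-type) schema ◇^1□^2φ → □^3◇^0φ.
Minimal-valuation argument: fix x; take any y with xR^1y and any z with xR^3z. Set V(φ) to the set of worlds R-reachable from y in exactly 2 steps. Then □^2φ holds at y, so the antecedent holds at x; validity forces ◇^0φ at z, giving a w with zR^0w and yR^2w.
First-order correspondent: ∀x ∀y ∀z ((xRy ∧ xR³z) → ∃w (yR²w ∧ z = w)).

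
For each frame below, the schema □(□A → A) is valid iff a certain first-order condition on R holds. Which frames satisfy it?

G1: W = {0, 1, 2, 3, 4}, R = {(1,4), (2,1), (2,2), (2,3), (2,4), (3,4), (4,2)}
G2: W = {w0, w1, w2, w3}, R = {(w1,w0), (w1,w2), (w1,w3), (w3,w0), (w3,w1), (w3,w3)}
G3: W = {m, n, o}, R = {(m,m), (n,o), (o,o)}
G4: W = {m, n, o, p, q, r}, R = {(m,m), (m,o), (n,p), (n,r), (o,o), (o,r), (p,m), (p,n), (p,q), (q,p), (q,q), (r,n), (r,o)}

G3

Frame correspondent (Sahlqvist): ∀x ∀y (Rxy → Ryy) — i.e. shift-reflexivity.
G1: fails — R34 but not R44.
G2: fails — Rw1w2 but not Rw2w2.
G3: condition met.
G4: fails — Rnr but not Rrr.
Valid on: G3.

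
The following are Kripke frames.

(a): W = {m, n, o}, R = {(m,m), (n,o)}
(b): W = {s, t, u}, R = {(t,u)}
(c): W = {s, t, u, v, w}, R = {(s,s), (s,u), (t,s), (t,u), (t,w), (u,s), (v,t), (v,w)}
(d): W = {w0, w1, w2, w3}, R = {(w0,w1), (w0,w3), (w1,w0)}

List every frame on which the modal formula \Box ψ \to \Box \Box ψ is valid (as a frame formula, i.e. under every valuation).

(a), (b)

Frame correspondent (Sahlqvist): \forall x \forall y \forall z (Rxy \wedge Ryz \to Rxz) — i.e. transitivity.
(a): holds.
(b): holds.
(c): fails — Rus and Rsu but not Ruu.
(d): fails — Rw0w1 and Rw1w0 but not Rw0w0.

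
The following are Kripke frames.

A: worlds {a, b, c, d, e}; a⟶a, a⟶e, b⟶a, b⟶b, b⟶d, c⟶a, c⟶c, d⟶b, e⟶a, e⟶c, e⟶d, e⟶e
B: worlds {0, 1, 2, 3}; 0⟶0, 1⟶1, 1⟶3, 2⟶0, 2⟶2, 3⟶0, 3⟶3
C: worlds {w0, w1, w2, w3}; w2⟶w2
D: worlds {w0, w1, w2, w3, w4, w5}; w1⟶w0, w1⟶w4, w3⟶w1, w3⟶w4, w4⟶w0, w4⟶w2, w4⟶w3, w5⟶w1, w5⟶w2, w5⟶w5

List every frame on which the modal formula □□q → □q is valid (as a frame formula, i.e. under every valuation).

A, B, C

The schema corresponds to density: ∀x ∀y (Rxy → ∃z (Rxz ∧ Rzy)).
A: holds.
B: holds.
C: holds.
D: fails — Rw3w1 but no z with Rw3z and Rzw1.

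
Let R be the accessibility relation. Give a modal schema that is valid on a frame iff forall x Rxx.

A defining formula is □s → s (the T axiom).

□s → s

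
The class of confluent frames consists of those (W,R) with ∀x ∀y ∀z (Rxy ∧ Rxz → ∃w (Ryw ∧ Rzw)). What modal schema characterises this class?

◇□ψ → □◇ψ

A defining formula is ◇□ψ → □◇ψ (the .2 axiom).
Suppose ◇□ψ→□◇ψ is valid. Take Rxy, Rxz and set V(ψ)={w : Ryw}. Then □ψ at y so ◇□ψ at x, so □◇ψ at x, so ◇ψ at z, giving w with Rzw and Ryw.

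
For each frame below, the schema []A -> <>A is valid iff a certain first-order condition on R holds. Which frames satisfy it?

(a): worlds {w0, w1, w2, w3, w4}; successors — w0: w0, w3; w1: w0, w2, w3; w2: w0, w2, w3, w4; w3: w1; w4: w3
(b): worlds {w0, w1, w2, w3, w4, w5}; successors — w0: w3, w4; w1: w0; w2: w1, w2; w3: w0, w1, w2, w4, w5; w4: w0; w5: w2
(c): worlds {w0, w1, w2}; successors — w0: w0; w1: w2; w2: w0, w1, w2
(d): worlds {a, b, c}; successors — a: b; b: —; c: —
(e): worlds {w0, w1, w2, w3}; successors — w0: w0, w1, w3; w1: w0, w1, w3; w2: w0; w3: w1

(a), (b), (c), (e)

This is the axiom for seriality; its first-order frame correspondent is forall x exists y Rxy.
(a): satisfies the condition.
(b): satisfies the condition.
(c): satisfies the condition.
(d): fails — world b has no successor.
(e): satisfies the condition.
Valid on: (a), (b), (c), (e).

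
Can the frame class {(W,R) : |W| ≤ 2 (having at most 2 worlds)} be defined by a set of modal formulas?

Modal frame validity is preserved under disjoint unions.
Any modal formula valid on each of 3 disjoint one-world frames is valid on their disjoint union (validity is preserved under disjoint unions). Each one-world frame has |W|=1≤2, but the union has |W|=3.
So no modal formula (or set of formulas) defines exactly the |W|≤2 frames.

Not modally definable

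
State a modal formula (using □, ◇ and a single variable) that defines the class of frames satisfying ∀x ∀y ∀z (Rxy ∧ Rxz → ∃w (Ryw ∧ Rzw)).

◇□r → □◇r

The condition is convergence. The .2 schema ◇□r → □◇r defines it.
Suppose ◇□r→□◇r is valid. Take Rxy, Rxz and set V(r)={w : Ryw}. Then □r at y so ◇□r at x, so □◇r at x, so ◇r at z, giving w with Rzw and Ryw.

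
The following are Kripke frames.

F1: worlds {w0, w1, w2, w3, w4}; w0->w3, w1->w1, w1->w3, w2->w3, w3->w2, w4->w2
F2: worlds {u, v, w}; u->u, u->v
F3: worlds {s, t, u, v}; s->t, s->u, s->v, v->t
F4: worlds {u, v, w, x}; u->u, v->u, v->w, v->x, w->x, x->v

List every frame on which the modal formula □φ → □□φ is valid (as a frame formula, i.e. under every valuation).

The schema corresponds to transitivity: ∀x ∀y ∀z (Rxy ∧ Ryz → Rxz).
F1: fails — Rw3w2 and Rw2w3 but not Rw3w3.
F2: ✓.
F3: ✓.
F4: fails — Rwx and Rxv but not Rwv.

F2, F3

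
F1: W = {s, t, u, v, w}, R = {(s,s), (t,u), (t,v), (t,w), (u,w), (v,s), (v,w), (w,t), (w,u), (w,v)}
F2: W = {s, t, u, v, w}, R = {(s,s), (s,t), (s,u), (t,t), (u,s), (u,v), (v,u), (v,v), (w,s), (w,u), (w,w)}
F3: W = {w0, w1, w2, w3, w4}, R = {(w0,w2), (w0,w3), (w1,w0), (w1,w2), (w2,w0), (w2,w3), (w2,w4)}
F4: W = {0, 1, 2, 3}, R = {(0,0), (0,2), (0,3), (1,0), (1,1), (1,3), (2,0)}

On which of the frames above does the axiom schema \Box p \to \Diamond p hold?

Frame correspondent (Sahlqvist): \forall x \exists y Rxy — i.e. seriality.
F1: condition met.
F2: condition met.
F3: fails — world w3 has no successor.
F4: fails — world 3 has no successor.

F1, F2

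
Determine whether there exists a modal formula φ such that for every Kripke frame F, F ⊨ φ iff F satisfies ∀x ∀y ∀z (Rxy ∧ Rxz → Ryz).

Yes — defined by ◇r → □◇r

Yes: it is the Euclidean property, defined by the 5 schema ◇r → □◇r.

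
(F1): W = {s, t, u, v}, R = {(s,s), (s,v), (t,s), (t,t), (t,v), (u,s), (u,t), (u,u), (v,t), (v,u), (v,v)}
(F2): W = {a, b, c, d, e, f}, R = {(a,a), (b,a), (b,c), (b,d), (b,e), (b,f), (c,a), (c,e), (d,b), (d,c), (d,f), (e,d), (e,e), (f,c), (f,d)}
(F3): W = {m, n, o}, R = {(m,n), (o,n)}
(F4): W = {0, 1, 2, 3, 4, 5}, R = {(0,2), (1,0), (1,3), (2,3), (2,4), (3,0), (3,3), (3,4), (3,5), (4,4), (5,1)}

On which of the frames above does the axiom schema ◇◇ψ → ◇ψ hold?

The schema corresponds to transitivity: ∀x ∀y ∀z (Rxy ∧ Ryz → Rxz).
(F1): fails — Rtv and Rvu but not Rtu.
(F2): fails — Rdc and Rce but not Rde.
(F3): holds.
(F4): fails — R10 and R02 but not R12.
Valid on: (F3).

(F3)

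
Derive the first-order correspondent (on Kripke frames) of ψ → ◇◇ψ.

∀x ∃w (x = w ∧ xR²w)

This is a Sahlqvist (Geach-type) schema ◇^0□^0ψ → □^0◇^2ψ.
Minimal-valuation argument: fix x; take any y with xR^0y and any z with xR^0z. Set V(ψ) to the set of worlds R-reachable from y in exactly 0 steps. Then □^0ψ holds at y, so the antecedent holds at x; validity forces ◇^2ψ at z, giving a w with zR^2w and yR^0w.
First-order correspondent: ∀x ∃w (x = w ∧ xR²w).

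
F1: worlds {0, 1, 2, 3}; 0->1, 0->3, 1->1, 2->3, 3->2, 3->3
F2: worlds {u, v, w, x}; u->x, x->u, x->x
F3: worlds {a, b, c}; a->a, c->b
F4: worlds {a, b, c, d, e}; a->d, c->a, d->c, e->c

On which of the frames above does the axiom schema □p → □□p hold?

The schema corresponds to transitivity: ∀x ∀y ∀z (Rxy ∧ Ryz → Rxz).
F1: fails — R23 and R32 but not R22.
F2: fails — Rux and Rxu but not Ruu.
F3: holds.
F4: fails — Rca and Rad but not Rcd.
Valid on: F3.

F3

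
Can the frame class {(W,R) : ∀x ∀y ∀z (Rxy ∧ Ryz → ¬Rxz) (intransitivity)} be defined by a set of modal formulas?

Any modally definable frame class is closed under surjective bounded morphisms.
The 5-cycle (worlds s,t,u,v,w with s→t→u→v→w→s) is intransitive. Mapping every world to a single reflexive point • is a surjective bounded morphism; the reflexive point is not intransitive (R••∧R•• but R••).
Hence intransitivity is not modally definable.

Not definable by any modal formula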